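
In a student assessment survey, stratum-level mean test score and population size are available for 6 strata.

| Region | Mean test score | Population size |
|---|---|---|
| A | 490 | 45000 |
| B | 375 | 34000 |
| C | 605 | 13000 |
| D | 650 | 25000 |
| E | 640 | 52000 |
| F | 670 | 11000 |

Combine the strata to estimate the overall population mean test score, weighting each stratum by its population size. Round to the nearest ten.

550

Σ Nₕ·x̄ₕ = 490×45000 + 375×34000 + 605×13000 + 650×25000 + 640×52000 + 670×11000
  = 22050000 + 12750000 + 7865000 + 16250000 + 33280000 + 7370000 = 99565000
Σ Nₕ = 45000 + 34000 + 13000 + 25000 + 52000 + 11000 = 180000
Overall mean = 99565000 / 180000 = 553.13889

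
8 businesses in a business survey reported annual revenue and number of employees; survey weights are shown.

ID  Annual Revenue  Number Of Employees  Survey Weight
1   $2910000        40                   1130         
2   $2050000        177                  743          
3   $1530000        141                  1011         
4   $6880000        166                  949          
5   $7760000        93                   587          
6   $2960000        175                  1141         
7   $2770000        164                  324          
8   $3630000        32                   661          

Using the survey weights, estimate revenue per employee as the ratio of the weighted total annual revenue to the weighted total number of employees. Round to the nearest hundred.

29900

Σ wᵢ·y = 2910000×1130 + 2050000×743 + 1530000×1011 + 6880000×949 + 7760000×587 + 2960000×1141 + 2770000×324 + 3630000×661
  = 24116790000
Σ wᵢ·x = 40×1130 + 177×743 + 141×1011 + 166×949 + 93×587 + 175×1141 + 164×324 + 32×661
  = 45200 + 131511 + 142551 + 157534 + 54591 + 199675 + 53136 + 21152 = 805350
Ratio = 24116790000 / 805350 = 29945.725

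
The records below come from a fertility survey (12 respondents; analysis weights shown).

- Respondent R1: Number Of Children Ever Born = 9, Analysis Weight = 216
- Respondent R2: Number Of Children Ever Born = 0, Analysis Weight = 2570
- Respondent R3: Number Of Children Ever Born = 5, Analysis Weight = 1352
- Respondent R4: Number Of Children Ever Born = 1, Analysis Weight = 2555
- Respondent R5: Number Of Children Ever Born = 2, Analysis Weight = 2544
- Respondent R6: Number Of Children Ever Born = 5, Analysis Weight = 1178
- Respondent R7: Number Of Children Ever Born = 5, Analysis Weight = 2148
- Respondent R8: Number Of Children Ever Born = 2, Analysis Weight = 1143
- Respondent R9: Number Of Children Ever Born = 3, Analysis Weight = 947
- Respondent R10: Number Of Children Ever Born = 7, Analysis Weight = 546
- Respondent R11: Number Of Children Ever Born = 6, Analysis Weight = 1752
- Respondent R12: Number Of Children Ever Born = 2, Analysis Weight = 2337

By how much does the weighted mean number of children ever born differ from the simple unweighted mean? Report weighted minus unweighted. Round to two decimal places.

Unweighted sum = 9 + 0 + 5 + 1 + 2 + 5 + 5 + 2 + 3 + 7 + 6 + 2 = 47
Unweighted mean = 47 / 12 = 3.9166667
Weighted sum = 9×216 + 0×2570 + 5×1352 + 1×2555 + 2×2544 + 5×1178 + 5×2148 + 2×1143 + 3×947 + 7×546 + 6×1752 + 2×2337
  = 1944 + 0 + 6760 + 2555 + 5088 + 5890 + 10740 + 2286 + 2841 + 3822 + 10512 + 4674 = 57112
Sum of weights = 19288
Weighted mean = 57112 / 19288 = 2.961012
Difference (weighted minus unweighted) = -0.95565464

-0.96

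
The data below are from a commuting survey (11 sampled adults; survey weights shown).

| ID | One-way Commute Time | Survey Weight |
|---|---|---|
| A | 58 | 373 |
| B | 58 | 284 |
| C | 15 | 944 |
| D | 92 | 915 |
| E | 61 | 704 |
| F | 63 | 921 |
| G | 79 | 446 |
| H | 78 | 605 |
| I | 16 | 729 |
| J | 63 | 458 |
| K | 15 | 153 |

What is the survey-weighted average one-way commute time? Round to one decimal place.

55.5

Weighted sum = 58×373 + 58×284 + 15×944 + 92×915 + 61×704 + 63×921 + 79×446 + 78×605 + 16×729 + 63×458 + 15×153
  = 21634 + 16472 + 14160 + 84180 + 42944 + 58023 + 35234 + 47190 + 11664 + 28854 + 2295 = 362650
Sum of weights = 6532
Weighted mean = 362650 / 6532 = 55.518983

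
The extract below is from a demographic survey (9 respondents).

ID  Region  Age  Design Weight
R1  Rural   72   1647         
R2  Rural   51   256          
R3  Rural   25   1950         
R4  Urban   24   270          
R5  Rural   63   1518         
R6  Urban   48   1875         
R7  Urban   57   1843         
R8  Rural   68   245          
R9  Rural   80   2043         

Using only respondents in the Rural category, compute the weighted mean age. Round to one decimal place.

Rural rows: R1, R2, R3, R5, R8, R9
Weighted sum = 72×1647 + 51×256 + 25×1950 + 63×1518 + 68×245 + 80×2043
  = 456124
Sum of weights = 7659
Weighted mean = 456124 / 7659 = 59.553989

59.6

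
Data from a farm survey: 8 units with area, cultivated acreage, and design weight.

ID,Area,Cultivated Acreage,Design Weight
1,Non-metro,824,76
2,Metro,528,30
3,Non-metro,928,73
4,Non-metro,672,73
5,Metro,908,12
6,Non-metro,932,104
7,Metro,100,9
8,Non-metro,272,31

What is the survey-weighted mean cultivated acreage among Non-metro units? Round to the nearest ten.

800

Non-metro rows: 1, 3, 4, 6, 8
Weighted sum = 284784
Sum of weights = 357
Weighted mean = 284784 / 357 = 797.71429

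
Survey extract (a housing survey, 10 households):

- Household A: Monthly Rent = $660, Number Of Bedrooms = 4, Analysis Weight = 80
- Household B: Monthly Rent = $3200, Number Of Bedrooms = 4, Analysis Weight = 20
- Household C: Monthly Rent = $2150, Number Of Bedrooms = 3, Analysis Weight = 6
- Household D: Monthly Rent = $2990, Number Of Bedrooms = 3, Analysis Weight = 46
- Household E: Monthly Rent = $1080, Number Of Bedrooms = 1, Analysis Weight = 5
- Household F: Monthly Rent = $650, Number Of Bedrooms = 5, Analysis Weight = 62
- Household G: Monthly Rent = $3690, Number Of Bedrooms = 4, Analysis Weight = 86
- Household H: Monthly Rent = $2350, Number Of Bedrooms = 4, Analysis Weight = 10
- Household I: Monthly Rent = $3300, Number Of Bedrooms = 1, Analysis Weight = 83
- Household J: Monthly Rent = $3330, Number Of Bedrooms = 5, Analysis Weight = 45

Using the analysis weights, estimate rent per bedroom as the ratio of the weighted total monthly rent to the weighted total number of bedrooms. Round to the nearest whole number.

Σ wᵢ·y = 660×80 + 3200×20 + 2150×6 + 2990×46 + 1080×5 + 650×62 + 3690×86 + 2350×10 + 3300×83 + 3330×45
  = 1077530
Σ wᵢ·x = 4×80 + 4×20 + 3×6 + 3×46 + 1×5 + 5×62 + 4×86 + 4×10 + 1×83 + 5×45
  = 320 + 80 + 18 + 138 + 5 + 310 + 344 + 40 + 83 + 225 = 1563
Ratio = 1077530 / 1563 = 689.39859

689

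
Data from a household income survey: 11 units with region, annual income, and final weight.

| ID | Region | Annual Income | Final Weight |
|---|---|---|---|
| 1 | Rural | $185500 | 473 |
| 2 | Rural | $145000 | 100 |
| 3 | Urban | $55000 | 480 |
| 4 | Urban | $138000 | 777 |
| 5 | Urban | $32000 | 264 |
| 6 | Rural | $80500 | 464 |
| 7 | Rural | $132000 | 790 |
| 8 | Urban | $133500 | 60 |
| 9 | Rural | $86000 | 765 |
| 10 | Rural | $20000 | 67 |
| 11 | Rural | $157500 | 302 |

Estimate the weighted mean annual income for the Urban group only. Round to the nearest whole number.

Urban rows: 3, 4, 5, 8
Weighted sum = 55000×480 + 138000×777 + 32000×264 + 133500×60
  = 26400000 + 107226000 + 8448000 + 8010000 = 150084000
Sum of weights = 480 + 777 + 264 + 60 = 1581
Weighted mean = 150084000 / 1581 = 94929.791

94930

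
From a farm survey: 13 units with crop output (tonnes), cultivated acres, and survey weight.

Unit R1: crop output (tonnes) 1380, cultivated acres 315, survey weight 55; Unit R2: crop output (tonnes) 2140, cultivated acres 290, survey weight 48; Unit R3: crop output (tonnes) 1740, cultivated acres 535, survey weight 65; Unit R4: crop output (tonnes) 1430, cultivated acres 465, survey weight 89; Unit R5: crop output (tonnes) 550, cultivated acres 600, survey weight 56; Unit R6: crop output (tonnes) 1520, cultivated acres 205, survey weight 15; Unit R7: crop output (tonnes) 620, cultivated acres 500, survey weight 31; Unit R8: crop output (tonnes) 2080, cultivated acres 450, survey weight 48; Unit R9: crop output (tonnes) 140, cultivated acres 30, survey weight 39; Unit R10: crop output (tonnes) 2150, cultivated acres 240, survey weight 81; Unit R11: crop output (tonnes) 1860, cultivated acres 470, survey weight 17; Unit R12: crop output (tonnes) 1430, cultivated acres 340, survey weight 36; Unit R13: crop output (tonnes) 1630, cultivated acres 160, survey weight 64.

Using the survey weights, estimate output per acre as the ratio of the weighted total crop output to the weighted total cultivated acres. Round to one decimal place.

4.1

Σ wᵢ·y = 958680
Σ wᵢ·x = 232260
Ratio = 958680 / 232260 = 4.1276156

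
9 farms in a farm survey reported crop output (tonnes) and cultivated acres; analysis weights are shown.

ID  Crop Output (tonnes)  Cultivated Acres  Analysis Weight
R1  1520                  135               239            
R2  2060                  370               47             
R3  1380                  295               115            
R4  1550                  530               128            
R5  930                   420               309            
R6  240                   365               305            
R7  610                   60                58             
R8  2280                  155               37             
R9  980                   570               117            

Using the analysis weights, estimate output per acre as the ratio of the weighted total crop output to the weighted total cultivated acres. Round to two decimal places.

Σ wᵢ·y = 1520×239 + 2060×47 + 1380×115 + 1550×128 + 930×309 + 240×305 + 610×58 + 2280×37 + 980×117
  = 363280 + 96820 + 158700 + 198400 + 287370 + 73200 + 35380 + 84360 + 114660 = 1412170
Σ wᵢ·x = 135×239 + 370×47 + 295×115 + 530×128 + 420×309 + 365×305 + 60×58 + 155×37 + 570×117
  = 468430
Ratio = 1412170 / 468430 = 3.0146874

3.01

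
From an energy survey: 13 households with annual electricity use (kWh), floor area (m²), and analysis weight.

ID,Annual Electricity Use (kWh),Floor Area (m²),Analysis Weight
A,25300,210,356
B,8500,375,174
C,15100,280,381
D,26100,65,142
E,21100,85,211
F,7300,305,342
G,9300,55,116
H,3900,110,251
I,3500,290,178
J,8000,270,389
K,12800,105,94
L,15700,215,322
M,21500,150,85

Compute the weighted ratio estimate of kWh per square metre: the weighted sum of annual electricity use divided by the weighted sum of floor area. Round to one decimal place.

61.7

Σ wᵢ·y = 40772600
Σ wᵢ·x = 660655
Ratio = 40772600 / 660655 = 61.715419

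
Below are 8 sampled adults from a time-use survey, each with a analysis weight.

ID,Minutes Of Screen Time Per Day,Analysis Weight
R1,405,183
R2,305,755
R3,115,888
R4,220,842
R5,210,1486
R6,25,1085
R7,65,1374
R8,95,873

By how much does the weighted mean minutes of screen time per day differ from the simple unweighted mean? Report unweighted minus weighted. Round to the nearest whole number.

Unweighted sum = 405 + 305 + 115 + 220 + 210 + 25 + 65 + 95 = 1440
Unweighted mean = 1440 / 8 = 180
Weighted sum = 405×183 + 305×755 + 115×888 + 220×842 + 210×1486 + 25×1085 + 65×1374 + 95×873
  = 74115 + 230275 + 102120 + 185240 + 312060 + 27125 + 89310 + 82935 = 1103180
Sum of weights = 183 + 755 + 888 + 842 + 1486 + 1085 + 1374 + 873 = 7486
Weighted mean = 1103180 / 7486 = 147.36575
Difference (unweighted minus weighted) = 32.634251

33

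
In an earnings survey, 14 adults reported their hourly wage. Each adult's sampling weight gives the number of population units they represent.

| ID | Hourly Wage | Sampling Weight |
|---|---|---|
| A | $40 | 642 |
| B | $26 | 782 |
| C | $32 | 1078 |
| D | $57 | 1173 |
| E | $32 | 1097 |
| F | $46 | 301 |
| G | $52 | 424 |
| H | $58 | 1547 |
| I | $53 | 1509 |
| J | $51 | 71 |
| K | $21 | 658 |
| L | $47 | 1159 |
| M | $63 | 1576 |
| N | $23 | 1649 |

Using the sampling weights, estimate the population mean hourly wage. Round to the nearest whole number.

44

Weighted sum = 597197
Sum of weights = 13666
Weighted mean = 597197 / 13666 = 43.699473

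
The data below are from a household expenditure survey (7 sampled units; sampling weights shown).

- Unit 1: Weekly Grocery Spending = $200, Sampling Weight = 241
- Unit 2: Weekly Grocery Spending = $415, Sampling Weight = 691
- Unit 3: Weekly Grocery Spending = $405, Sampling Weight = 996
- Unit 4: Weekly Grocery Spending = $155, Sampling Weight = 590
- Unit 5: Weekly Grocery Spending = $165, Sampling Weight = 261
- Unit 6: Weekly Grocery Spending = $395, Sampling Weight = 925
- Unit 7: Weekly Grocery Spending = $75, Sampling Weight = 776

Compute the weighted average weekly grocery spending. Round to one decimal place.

Weighted sum = 200×241 + 415×691 + 405×996 + 155×590 + 165×261 + 395×925 + 75×776
  = 48200 + 286765 + 403380 + 91450 + 43065 + 365375 + 58200 = 1296435
Sum of weights = 241 + 691 + 996 + 590 + 261 + 925 + 776 = 4480
Weighted mean = 1296435 / 4480 = 289.38281

289.4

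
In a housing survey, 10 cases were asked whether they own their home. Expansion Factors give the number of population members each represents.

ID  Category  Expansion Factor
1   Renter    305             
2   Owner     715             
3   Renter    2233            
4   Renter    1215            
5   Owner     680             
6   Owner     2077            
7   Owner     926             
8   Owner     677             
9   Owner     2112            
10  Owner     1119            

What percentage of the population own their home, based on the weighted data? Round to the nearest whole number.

Sum of weights for 'Owner' = 715 + 680 + 2077 + 926 + 677 + 2112 + 1119 = 8306
Total weight = 305 + 715 + 2233 + 1215 + 680 + 2077 + 926 + 677 + 2112 + 1119 = 12059
Weighted proportion = 8306 / 12059 = 0.68878016 → 68.878016%

69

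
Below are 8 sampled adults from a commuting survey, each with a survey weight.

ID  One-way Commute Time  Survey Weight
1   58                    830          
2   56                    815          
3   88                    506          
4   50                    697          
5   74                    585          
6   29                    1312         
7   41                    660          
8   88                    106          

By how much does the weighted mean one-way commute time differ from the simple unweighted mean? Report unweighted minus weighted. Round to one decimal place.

7.7

Unweighted sum = 58 + 56 + 88 + 50 + 74 + 29 + 41 + 88 = 484
Unweighted mean = 484 / 8 = 60.5
Weighted sum = 58×830 + 56×815 + 88×506 + 50×697 + 74×585 + 29×1312 + 41×660 + 88×106
  = 290884
Sum of weights = 830 + 815 + 506 + 697 + 585 + 1312 + 660 + 106 = 5511
Weighted mean = 290884 / 5511 = 52.782435
Difference (unweighted minus weighted) = 7.7175649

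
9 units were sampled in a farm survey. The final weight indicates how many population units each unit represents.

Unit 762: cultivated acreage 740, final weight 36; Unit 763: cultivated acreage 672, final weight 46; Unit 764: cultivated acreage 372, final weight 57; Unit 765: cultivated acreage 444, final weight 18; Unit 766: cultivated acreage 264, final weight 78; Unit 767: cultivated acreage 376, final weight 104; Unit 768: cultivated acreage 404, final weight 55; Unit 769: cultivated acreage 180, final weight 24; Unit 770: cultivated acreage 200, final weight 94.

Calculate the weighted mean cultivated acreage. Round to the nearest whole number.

Weighted sum = 740×36 + 672×46 + 372×57 + 444×18 + 264×78 + 376×104 + 404×55 + 180×24 + 200×94
  = 26640 + 30912 + 21204 + 7992 + 20592 + 39104 + 22220 + 4320 + 18800 = 191784
Sum of weights = 36 + 46 + 57 + 18 + 78 + 104 + 55 + 24 + 94 = 512
Weighted mean = 191784 / 512 = 374.57812

375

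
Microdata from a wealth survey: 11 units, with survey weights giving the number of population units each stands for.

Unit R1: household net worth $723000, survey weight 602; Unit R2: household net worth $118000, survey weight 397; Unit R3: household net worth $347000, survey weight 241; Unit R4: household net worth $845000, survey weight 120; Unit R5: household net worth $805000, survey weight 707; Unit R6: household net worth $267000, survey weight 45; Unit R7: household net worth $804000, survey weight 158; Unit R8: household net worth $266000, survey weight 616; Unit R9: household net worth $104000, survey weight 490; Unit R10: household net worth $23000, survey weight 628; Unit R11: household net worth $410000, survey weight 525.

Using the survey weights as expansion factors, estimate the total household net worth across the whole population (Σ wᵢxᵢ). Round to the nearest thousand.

Weighted total = 723000×602 + 118000×397 + 347000×241 + 845000×120 + 805000×707 + 267000×45 + 804000×158 + 266000×616 + 104000×490 + 23000×628 + 410000×525
  = 1819811000

1819811000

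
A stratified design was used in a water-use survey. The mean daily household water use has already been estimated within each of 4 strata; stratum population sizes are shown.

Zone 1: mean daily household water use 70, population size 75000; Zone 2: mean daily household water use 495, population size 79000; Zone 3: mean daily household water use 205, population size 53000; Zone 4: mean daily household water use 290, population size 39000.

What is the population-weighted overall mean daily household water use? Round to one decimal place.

Σ Nₕ·x̄ₕ = 70×75000 + 495×79000 + 205×53000 + 290×39000
  = 5250000 + 39105000 + 10865000 + 11310000 = 66530000
Σ Nₕ = 75000 + 79000 + 53000 + 39000 = 246000
Overall mean = 66530000 / 246000 = 270.44715

270.4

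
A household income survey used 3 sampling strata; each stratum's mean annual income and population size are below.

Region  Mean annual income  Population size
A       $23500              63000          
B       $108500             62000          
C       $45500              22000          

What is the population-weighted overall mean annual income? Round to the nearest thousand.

63000

Σ Nₕ·x̄ₕ = 23500×63000 + 108500×62000 + 45500×22000
  = 1480500000 + 6727000000 + 1001000000 = 9208500000
Σ Nₕ = 63000 + 62000 + 22000 = 147000
Overall mean = 9208500000 / 147000 = 62642.857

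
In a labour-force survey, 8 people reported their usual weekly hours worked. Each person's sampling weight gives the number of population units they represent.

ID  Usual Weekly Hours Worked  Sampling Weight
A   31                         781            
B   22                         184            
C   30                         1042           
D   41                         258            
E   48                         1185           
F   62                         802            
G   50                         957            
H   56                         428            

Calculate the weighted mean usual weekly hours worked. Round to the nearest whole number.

Weighted sum = 31×781 + 22×184 + 30×1042 + 41×258 + 48×1185 + 62×802 + 50×957 + 56×428
  = 24211 + 4048 + 31260 + 10578 + 56880 + 49724 + 47850 + 23968 = 248519
Sum of weights = 781 + 184 + 1042 + 258 + 1185 + 802 + 957 + 428 = 5637
Weighted mean = 248519 / 5637 = 44.087103

44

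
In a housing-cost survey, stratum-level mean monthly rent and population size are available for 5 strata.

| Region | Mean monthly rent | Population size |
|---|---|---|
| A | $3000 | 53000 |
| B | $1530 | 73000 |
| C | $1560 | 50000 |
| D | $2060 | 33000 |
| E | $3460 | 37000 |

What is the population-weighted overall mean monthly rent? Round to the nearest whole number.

Σ Nₕ·x̄ₕ = 3000×53000 + 1530×73000 + 1560×50000 + 2060×33000 + 3460×37000
  = 159000000 + 111690000 + 78000000 + 67980000 + 128020000 = 544690000
Σ Nₕ = 53000 + 73000 + 50000 + 33000 + 37000 = 246000
Overall mean = 544690000 / 246000 = 2214.187

2214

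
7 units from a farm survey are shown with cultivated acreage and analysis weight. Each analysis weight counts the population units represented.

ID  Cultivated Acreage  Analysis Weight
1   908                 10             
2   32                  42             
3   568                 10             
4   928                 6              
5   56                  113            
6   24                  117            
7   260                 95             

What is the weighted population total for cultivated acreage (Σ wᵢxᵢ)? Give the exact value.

Weighted total = 908×10 + 32×42 + 568×10 + 928×6 + 56×113 + 24×117 + 260×95
  = 9080 + 1344 + 5680 + 5568 + 6328 + 2808 + 24700 = 55508

55508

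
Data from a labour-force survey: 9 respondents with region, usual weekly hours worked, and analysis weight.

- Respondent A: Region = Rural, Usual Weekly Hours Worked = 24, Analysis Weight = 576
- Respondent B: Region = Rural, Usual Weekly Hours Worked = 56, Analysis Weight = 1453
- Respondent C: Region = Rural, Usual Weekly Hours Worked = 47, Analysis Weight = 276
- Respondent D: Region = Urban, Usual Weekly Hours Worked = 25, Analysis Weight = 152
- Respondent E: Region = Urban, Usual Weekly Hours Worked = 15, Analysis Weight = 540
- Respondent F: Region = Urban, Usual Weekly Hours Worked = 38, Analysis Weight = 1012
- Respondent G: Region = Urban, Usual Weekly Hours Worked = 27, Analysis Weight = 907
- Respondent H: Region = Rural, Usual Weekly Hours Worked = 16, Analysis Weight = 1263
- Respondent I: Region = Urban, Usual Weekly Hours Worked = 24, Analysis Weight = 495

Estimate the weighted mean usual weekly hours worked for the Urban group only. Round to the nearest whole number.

28

Urban rows: D, E, F, G, I
Weighted sum = 25×152 + 15×540 + 38×1012 + 27×907 + 24×495
  = 3800 + 8100 + 38456 + 24489 + 11880 = 86725
Sum of weights = 3106
Weighted mean = 86725 / 3106 = 27.921764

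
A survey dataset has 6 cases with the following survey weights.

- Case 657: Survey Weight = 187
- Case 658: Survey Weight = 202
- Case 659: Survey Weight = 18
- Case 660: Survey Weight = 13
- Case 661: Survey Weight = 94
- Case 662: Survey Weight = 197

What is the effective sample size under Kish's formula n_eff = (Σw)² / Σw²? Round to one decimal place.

4.1

Σ wᵢ = 187 + 202 + 18 + 13 + 94 + 197 = 711
Σ wᵢ² = 34969 + 40804 + 324 + 169 + 8836 + 38809 = 123911
n_eff = 711² / 123911 = 505521 / 123911 = 4.0797104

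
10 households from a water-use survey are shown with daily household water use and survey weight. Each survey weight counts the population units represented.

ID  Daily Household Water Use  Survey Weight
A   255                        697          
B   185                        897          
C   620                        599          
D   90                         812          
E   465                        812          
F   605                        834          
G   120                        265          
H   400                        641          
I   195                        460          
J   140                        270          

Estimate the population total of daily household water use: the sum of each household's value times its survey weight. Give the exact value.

Weighted total = 255×697 + 185×897 + 620×599 + 90×812 + 465×812 + 605×834 + 120×265 + 400×641 + 195×460 + 140×270
  = 177735 + 165945 + 371380 + 73080 + 377580 + 504570 + 31800 + 256400 + 89700 + 37800 = 2085990

2085990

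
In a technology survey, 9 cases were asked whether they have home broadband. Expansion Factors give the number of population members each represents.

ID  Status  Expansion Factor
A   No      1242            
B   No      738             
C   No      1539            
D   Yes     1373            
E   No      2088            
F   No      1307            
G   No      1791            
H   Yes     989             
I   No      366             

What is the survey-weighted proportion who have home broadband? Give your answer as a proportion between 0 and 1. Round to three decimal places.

0.207

Sum of weights for 'Yes' = 1373 + 989 = 2362
Total weight = 11433
Weighted proportion = 2362 / 11433 = 0.20659494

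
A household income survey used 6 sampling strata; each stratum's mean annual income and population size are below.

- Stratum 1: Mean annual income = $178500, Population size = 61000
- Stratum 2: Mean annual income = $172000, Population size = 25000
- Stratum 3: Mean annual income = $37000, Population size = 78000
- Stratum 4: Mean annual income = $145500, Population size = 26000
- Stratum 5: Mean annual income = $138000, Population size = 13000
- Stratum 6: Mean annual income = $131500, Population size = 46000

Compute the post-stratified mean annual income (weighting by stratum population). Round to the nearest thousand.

Σ Nₕ·x̄ₕ = 29700500000
Σ Nₕ = 61000 + 25000 + 78000 + 26000 + 13000 + 46000 = 249000
Overall mean = 29700500000 / 249000 = 119279.12

119000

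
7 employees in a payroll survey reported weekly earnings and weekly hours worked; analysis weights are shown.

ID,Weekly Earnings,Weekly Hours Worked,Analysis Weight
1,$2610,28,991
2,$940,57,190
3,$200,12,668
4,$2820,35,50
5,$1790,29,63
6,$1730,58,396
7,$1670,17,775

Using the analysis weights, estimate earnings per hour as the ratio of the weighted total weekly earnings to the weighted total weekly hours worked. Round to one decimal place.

59.5

Σ wᵢ·y = 2610×991 + 940×190 + 200×668 + 2820×50 + 1790×63 + 1730×396 + 1670×775
  = 2586510 + 178600 + 133600 + 141000 + 112770 + 685080 + 1294250 = 5131810
Σ wᵢ·x = 86314
Ratio = 5131810 / 86314 = 59.455129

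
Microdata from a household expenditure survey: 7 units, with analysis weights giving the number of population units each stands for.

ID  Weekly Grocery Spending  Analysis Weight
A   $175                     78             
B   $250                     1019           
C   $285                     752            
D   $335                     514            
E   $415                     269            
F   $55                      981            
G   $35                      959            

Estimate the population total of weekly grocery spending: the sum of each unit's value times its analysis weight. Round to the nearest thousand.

Weighted total = 854065

854000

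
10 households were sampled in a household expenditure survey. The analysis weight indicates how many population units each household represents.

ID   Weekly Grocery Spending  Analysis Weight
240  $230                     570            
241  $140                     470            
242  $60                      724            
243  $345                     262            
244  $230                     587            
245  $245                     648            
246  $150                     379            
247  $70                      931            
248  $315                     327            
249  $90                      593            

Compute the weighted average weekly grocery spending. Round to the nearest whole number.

164

Weighted sum = 230×570 + 140×470 + 60×724 + 345×262 + 230×587 + 245×648 + 150×379 + 70×931 + 315×327 + 90×593
  = 131100 + 65800 + 43440 + 90390 + 135010 + 158760 + 56850 + 65170 + 103005 + 53370 = 902895
Sum of weights = 570 + 470 + 724 + 262 + 587 + 648 + 379 + 931 + 327 + 593 = 5491
Weighted mean = 902895 / 5491 = 164.4318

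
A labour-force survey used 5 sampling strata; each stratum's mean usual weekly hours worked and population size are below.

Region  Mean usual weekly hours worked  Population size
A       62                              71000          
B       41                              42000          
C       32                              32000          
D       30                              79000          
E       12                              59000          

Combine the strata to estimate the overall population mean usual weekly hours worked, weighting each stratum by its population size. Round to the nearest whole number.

Σ Nₕ·x̄ₕ = 62×71000 + 41×42000 + 32×32000 + 30×79000 + 12×59000
  = 10226000
Σ Nₕ = 71000 + 42000 + 32000 + 79000 + 59000 = 283000
Overall mean = 10226000 / 283000 = 36.134276

36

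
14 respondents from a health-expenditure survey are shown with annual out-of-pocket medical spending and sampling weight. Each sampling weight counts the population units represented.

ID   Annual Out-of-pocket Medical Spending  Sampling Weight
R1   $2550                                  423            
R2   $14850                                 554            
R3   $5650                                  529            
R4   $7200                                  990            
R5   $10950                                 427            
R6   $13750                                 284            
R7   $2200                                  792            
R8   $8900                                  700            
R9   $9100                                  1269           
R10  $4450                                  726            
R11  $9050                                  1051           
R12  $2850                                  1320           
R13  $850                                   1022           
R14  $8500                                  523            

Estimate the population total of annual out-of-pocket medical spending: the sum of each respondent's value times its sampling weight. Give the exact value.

69341800

Weighted total = 69341800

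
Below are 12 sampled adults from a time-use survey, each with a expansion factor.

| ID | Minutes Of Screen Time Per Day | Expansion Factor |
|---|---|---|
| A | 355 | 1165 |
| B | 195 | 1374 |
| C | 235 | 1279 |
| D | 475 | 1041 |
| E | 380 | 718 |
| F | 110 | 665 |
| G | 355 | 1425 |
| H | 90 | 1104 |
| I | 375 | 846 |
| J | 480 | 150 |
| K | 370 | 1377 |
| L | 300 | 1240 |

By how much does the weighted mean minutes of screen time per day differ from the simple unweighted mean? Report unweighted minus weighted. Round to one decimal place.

11.3

Unweighted sum = 355 + 195 + 235 + 475 + 380 + 110 + 355 + 90 + 375 + 480 + 370 + 300 = 3720
Unweighted mean = 3720 / 12 = 310
Weighted sum = 355×1165 + 195×1374 + 235×1279 + 475×1041 + 380×718 + 110×665 + 355×1425 + 90×1104 + 375×846 + 480×150 + 370×1377 + 300×1240
  = 413575 + 267930 + 300565 + 494475 + 272840 + 73150 + 505875 + 99360 + 317250 + 72000 + 509490 + 372000 = 3698510
Sum of weights = 12384
Weighted mean = 3698510 / 12384 = 298.65229
Difference (unweighted minus weighted) = 11.347707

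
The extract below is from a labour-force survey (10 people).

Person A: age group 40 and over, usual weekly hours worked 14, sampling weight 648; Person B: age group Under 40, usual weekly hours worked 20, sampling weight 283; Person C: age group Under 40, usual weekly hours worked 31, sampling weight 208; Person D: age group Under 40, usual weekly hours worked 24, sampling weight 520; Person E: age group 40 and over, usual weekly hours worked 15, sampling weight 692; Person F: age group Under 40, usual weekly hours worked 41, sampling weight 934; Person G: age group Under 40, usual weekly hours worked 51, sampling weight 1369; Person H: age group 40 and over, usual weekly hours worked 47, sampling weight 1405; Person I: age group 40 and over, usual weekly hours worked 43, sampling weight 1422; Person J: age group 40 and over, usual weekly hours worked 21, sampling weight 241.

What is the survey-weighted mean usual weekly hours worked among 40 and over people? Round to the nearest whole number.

34

40 and over rows: A, E, H, I, J
Weighted sum = 14×648 + 15×692 + 47×1405 + 43×1422 + 21×241
  = 9072 + 10380 + 66035 + 61146 + 5061 = 151694
Sum of weights = 648 + 692 + 1405 + 1422 + 241 = 4408
Weighted mean = 151694 / 4408 = 34.413339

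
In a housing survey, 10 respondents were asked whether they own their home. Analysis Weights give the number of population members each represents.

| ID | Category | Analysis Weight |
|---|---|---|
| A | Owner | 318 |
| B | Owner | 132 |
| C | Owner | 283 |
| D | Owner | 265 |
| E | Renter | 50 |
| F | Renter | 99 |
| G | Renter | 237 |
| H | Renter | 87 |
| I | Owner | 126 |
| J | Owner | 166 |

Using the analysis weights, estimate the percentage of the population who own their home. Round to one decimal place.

73.2

Sum of weights for 'Owner' = 318 + 132 + 283 + 265 + 126 + 166 = 1290
Total weight = 318 + 132 + 283 + 265 + 50 + 99 + 237 + 87 + 126 + 166 = 1763
Weighted proportion = 1290 / 1763 = 0.73170732 → 73.170732%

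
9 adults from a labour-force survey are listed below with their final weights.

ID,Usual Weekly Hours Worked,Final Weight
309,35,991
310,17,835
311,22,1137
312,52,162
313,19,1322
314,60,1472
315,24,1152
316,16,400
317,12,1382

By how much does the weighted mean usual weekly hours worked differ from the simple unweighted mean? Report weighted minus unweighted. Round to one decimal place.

-0.7

Unweighted sum = 35 + 17 + 22 + 52 + 19 + 60 + 24 + 16 + 12 = 257
Unweighted mean = 257 / 9 = 28.555556
Weighted sum = 35×991 + 17×835 + 22×1137 + 52×162 + 19×1322 + 60×1472 + 24×1152 + 16×400 + 12×1382
  = 34685 + 14195 + 25014 + 8424 + 25118 + 88320 + 27648 + 6400 + 16584 = 246388
Sum of weights = 8853
Weighted mean = 246388 / 8853 = 27.831018
Difference (weighted minus unweighted) = -0.72453782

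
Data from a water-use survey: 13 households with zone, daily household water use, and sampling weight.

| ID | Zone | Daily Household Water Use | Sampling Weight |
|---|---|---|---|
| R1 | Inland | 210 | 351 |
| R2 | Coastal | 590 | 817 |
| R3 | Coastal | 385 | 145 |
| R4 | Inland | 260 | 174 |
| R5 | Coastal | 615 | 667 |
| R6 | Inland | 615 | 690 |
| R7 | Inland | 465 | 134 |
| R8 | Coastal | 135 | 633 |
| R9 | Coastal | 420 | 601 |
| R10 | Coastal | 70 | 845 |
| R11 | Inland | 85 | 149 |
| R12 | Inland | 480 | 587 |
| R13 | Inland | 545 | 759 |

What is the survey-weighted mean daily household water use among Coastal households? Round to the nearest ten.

360

Coastal rows: R2, R3, R5, R8, R9, R10
Weighted sum = 590×817 + 385×145 + 615×667 + 135×633 + 420×601 + 70×845
  = 1345085
Sum of weights = 817 + 145 + 667 + 633 + 601 + 845 = 3708
Weighted mean = 1345085 / 3708 = 362.75216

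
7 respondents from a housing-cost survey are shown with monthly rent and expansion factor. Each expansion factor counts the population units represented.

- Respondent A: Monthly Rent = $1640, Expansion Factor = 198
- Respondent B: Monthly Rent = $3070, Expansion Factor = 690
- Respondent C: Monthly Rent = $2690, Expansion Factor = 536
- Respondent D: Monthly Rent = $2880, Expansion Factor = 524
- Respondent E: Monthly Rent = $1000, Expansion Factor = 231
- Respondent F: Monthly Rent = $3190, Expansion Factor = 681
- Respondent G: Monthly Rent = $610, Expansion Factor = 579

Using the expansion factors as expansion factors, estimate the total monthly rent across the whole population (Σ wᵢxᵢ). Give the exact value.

Weighted total = 1640×198 + 3070×690 + 2690×536 + 2880×524 + 1000×231 + 3190×681 + 610×579
  = 324720 + 2118300 + 1441840 + 1509120 + 231000 + 2172390 + 353190 = 8150560

8150560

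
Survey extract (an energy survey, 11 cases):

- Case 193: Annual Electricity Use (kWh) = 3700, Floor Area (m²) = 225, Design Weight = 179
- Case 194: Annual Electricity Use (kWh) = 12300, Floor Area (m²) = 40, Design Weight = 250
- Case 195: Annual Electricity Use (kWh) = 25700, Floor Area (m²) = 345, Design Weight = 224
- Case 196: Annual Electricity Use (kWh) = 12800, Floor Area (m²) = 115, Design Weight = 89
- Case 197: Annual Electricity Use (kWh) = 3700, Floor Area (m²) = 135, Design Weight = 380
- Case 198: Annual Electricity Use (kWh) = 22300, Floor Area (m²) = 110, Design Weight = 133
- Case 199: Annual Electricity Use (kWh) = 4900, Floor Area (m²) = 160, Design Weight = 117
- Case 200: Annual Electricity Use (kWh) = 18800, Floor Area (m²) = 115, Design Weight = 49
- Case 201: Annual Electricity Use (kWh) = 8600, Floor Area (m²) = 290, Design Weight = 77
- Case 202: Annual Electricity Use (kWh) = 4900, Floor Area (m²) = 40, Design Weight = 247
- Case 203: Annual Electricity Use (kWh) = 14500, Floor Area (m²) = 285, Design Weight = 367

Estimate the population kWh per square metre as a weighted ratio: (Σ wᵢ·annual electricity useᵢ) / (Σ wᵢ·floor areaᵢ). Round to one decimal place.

Σ wᵢ·y = 23693700
Σ wᵢ·x = 225×179 + 40×250 + 345×224 + 115×89 + 135×380 + 110×133 + 160×117 + 115×49 + 290×77 + 40×247 + 285×367
  = 40275 + 10000 + 77280 + 10235 + 51300 + 14630 + 18720 + 5635 + 22330 + 9880 + 104595 = 364880
Ratio = 23693700 / 364880 = 64.935595

64.9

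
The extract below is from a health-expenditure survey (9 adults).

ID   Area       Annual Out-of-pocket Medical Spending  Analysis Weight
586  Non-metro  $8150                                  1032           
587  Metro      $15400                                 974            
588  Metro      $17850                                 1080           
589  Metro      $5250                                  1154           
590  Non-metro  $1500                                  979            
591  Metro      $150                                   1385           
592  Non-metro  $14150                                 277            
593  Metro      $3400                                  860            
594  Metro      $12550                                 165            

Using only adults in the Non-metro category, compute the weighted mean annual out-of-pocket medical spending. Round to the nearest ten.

Non-metro rows: 586, 590, 592
Weighted sum = 13798850
Sum of weights = 2288
Weighted mean = 13798850 / 2288 = 6030.9659

6030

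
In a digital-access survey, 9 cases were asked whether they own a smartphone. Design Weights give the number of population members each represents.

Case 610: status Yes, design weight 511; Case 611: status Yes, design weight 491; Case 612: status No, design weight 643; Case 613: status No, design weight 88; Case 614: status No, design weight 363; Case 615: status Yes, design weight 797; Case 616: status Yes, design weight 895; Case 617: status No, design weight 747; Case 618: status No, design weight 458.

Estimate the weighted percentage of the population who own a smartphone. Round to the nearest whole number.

54

Sum of weights for 'Yes' = 511 + 491 + 797 + 895 = 2694
Total weight = 511 + 491 + 643 + 88 + 363 + 797 + 895 + 747 + 458 = 4993
Weighted proportion = 2694 / 4993 = 0.53955538 → 53.955538%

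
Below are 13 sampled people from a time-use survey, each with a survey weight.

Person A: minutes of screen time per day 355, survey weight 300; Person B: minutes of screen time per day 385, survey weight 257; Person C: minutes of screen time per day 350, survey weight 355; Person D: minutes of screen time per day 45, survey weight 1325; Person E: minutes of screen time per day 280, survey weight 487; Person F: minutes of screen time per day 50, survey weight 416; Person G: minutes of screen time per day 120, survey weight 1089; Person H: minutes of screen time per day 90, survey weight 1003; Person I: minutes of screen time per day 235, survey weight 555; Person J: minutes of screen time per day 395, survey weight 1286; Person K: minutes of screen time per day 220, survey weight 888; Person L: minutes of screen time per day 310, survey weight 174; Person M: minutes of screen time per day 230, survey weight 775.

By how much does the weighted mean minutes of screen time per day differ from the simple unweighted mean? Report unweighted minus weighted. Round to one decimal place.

30.0

Unweighted sum = 3065
Unweighted mean = 3065 / 13 = 235.76923
Weighted sum = 1833375
Sum of weights = 8910
Weighted mean = 1833375 / 8910 = 205.76599
Difference (unweighted minus weighted) = 30.003238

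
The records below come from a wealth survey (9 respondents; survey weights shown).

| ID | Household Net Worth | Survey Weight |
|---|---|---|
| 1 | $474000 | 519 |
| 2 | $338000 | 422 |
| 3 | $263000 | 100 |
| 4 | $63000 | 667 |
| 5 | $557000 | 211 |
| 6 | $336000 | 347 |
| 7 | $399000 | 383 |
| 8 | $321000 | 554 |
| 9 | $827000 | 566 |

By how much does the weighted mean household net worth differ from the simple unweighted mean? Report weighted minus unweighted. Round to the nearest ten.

Unweighted sum = 474000 + 338000 + 263000 + 63000 + 557000 + 336000 + 399000 + 321000 + 827000 = 3578000
Unweighted mean = 3578000 / 9 = 397555.56
Weighted sum = 474000×519 + 338000×422 + 263000×100 + 63000×667 + 557000×211 + 336000×347 + 399000×383 + 321000×554 + 827000×566
  = 1489815000
Sum of weights = 519 + 422 + 100 + 667 + 211 + 347 + 383 + 554 + 566 = 3769
Weighted mean = 1489815000 / 3769 = 395281.24
Difference (weighted minus unweighted) = -2274.3138

-2270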